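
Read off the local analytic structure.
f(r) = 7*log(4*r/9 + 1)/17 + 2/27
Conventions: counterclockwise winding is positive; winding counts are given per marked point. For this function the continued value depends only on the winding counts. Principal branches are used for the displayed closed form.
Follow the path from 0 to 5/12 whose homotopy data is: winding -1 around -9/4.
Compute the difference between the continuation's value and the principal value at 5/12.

Continued minus principal equals -(14/17)*pi*i.

The rational part is single-valued and drops out of the difference; each branch term changes only by its own monodromy.
(7/17)*log(1 - r/(-9/4)): each positive loop around -9/4 adds 2*pi*i to the log, so winding -1 contributes (7/17)*(-1)*2*pi*i = -(14/17)*pi*i.
Summing the contributions at r = 5/12 gives -(14/17)*pi*i.


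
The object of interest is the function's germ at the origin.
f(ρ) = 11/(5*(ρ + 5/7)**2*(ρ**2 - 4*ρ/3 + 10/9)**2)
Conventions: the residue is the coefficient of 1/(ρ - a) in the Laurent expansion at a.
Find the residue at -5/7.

The residue is 5211312876/7310676875.

At the order-2 pole -5/7 set g(ρ) = (ρ - (-5/7))^2*f(ρ) = 11/(5*(ρ**2 - 4*ρ/3 + 10/9)**2).
Order-2 pole: residue = g'(a); g'(-5/7) = 5211312876/7310676875, so the residue is 5211312876/7310676875.


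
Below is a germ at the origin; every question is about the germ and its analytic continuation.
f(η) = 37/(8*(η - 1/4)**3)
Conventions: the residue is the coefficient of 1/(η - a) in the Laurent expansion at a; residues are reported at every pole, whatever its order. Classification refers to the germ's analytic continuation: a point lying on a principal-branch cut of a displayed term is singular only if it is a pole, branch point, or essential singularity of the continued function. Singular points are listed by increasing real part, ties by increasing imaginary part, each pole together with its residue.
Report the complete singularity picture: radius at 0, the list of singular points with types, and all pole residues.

Denominator factor (η - 1/4)^3: pole of order 3 at 1/4, modulus 1/4.
The radius of convergence is the smallest modulus among the singular points: 1/4.
At the order-3 pole 1/4 set g(η) = (η - (1/4))^3*f(η) = 37/8.
Order-3 pole: residue = g''(a)/2; g''(1/4) = 0, so the residue is 0.

Radius of convergence at 0: 1/4.
At 1/4: a pole of order 3; residue 0.


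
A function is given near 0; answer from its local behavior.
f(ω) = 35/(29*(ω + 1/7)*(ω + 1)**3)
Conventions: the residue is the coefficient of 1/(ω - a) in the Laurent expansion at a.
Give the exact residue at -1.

The residue is -12005/6264.

At the order-3 pole -1 set g(ω) = (ω - (-1))^3*f(ω) = 35/(29*(ω + 1/7)).
Order-3 pole: residue = g''(a)/2; g''(-1) = -12005/3132, so the residue is -12005/6264.


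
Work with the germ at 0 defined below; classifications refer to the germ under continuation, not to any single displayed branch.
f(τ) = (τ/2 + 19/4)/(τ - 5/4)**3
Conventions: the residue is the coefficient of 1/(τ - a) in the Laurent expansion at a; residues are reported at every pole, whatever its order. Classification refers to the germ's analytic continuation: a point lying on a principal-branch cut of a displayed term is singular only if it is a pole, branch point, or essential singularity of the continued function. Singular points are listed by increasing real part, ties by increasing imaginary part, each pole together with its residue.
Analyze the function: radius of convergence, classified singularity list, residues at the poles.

Denominator factor (τ - 5/4)^3: pole of order 3 at 5/4, modulus 5/4.
The radius of convergence is the smallest modulus among the singular points: 5/4.
At the order-3 pole 5/4 set g(τ) = (τ - (5/4))^3*f(τ) = τ/2 + 19/4.
Order-3 pole: residue = g''(a)/2; g''(5/4) = 0, so the residue is 0.

Radius of convergence at 0: 5/4.
At 5/4: a pole of order 3; residue 0.


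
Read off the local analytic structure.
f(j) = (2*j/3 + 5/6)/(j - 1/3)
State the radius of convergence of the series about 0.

The radius of convergence is 1/3.

Denominator factor (j - 1/3): pole of order 1 at 1/3, modulus 1/3.
The radius of convergence is the smallest modulus among the singular points: 1/3.


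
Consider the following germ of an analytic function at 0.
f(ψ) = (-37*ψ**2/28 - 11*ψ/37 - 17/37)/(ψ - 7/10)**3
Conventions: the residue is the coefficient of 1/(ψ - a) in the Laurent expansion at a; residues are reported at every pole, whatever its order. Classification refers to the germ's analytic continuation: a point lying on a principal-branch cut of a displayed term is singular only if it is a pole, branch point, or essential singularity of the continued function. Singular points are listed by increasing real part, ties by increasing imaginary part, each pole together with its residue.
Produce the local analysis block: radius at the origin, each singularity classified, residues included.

Radius of convergence at 0: 7/10.
At 7/10: a pole of order 3; residue -37/28.

Denominator factor (ψ - 7/10)^3: pole of order 3 at 7/10, modulus 7/10.
The radius of convergence is the smallest modulus among the singular points: 7/10.
At the order-3 pole 7/10 set g(ψ) = (ψ - (7/10))^3*f(ψ) = -37*ψ**2/28 - 11*ψ/37 - 17/37.
Order-3 pole: residue = g''(a)/2; g''(7/10) = -37/14, so the residue is -37/28.


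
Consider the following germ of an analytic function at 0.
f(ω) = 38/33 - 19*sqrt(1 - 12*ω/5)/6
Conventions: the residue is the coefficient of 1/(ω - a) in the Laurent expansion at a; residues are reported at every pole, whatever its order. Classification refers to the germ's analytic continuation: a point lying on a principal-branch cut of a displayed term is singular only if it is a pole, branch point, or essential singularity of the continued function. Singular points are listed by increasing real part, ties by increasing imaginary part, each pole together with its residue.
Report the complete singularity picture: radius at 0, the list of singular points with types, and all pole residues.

Radius of convergence at 0: 5/12.
At 5/12: an algebraic (square-root) branch point.

Branch term (-19/6)*sqrt(1 - ω/(5/12)): its argument vanishes at ω = 5/12, a square-root branch point, modulus 5/12.
The radius of convergence is the smallest modulus among the singular points: 5/12.


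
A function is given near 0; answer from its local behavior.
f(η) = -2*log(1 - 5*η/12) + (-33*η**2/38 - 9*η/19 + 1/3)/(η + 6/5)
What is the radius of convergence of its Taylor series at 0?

The radius of convergence is 6/5.

Denominator factor (η + 6/5): pole of order 1 at -6/5, modulus 6/5.
Branch term (-2)*log(1 - η/(12/5)): its argument vanishes at η = 12/5, a logarithmic branch point, modulus 12/5.
The radius of convergence is the smallest modulus among the singular points: 6/5.


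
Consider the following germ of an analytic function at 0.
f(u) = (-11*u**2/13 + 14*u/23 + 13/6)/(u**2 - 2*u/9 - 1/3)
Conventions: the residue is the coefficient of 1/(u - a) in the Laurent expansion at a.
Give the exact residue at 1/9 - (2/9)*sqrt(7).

The residue is 566/2691 - (93551/150696)*sqrt(7).


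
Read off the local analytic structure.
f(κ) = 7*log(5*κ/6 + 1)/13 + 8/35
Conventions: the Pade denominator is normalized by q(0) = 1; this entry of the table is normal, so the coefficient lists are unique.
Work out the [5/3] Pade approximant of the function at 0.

Taylor coefficients needed (expand at 0): a_0 = 8/35, a_1 = 35/78, a_2 = -175/936, a_3 = 875/8424, a_4 = -4375/67392, a_5 = 4375/101088, a_6 = -109375/3639168, a_7 = 78125/3639168, a_8 = -2734375/174680064.
Write the denominator as Q(κ) = 1 + q1*κ + q2*κ^2 + q3*κ^3. Requiring Q*f - P = O(κ^9) with deg P <= 5 kills the coefficients of κ^6..κ^8 in Q*f:
  κ^6: a_6 + q1*a_5 + q2*a_4 + q3*a_3 = 0, i.e. -109375/3639168 + (4375/101088)*q1 + (-4375/67392)*q2 + (875/8424)*q3 = 0.
  κ^7: a_7 + q1*a_6 + q2*a_5 + q3*a_4 = 0, i.e. 78125/3639168 + (-109375/3639168)*q1 + (4375/101088)*q2 + (-4375/67392)*q3 = 0.
  κ^8: a_8 + q1*a_7 + q2*a_6 + q3*a_5 = 0, i.e. -2734375/174680064 + (78125/3639168)*q1 + (-109375/3639168)*q2 + (4375/101088)*q3 = 0.
Solving this linear system: q1 = 25/16, q2 = 125/168, q3 = 625/6048.
The numerator is Q*f truncated at degree 5: P0 = a_0 = 8/35; P1 = a_1 + q1*a_0 = 220/273; P2 = a_2 + q1*a_1 + q2*a_0 = 125525/183456; P3 = a_3 + q1*a_2 + q2*a_1 + q3*a_0 = 1117625/6604416; P4 = a_4 + q1*a_3 + q2*a_2 + q3*a_1 = 625/134784; P5 = a_5 + q1*a_4 + q2*a_3 + q3*a_2 = -625/3234816.

The Pade approximant has numerator coefficients [8/35, 220/273, 125525/183456, 1117625/6604416, 625/134784, -625/3234816]; denominator coefficients [1, 25/16, 125/168, 625/6048].


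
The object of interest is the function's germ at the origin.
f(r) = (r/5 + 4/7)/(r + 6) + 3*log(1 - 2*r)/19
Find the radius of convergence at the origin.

Denominator factor (r + 6): pole of order 1 at -6, modulus 6.
Branch term (3/19)*log(1 - r/(1/2)): its argument vanishes at r = 1/2, a logarithmic branch point, modulus 1/2.
The radius of convergence is the smallest modulus among the singular points: 1/2.

The radius of convergence is 1/2.


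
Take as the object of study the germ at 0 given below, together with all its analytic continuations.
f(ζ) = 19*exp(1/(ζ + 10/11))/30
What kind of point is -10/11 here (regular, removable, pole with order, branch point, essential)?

The exponent 1/(ζ - (-10/11)) has a pole at -10/11, so exp(1/(ζ - (-10/11))) takes every nonzero value near it: an essential singularity (not a pole of any order).

The point is an essential singularity.


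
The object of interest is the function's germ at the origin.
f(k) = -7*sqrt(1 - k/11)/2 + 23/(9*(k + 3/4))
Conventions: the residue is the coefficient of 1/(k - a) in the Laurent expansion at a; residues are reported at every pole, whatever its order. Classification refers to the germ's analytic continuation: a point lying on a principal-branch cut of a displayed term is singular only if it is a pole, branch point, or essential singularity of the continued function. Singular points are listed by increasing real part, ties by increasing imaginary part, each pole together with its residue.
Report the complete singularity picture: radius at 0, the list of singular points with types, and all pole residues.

Denominator factor (k + 3/4): pole of order 1 at -3/4, modulus 3/4.
Branch term (-7/2)*sqrt(1 - k/(11)): its argument vanishes at k = 11, a square-root branch point, modulus 11.
The radius of convergence is the smallest modulus among the singular points: 3/4.
The branch term is analytic at -3/4 and contributes nothing to the residue; only the rational part matters.
At the order-1 pole -3/4 set g(k) = (k - (-3/4))*(rational part) = 23/9.
Simple pole: residue = g(a) at a = -3/4, which is 23/9.
List the singular points by increasing real part (a conjugate pair: the negative imaginary part first).

Radius of convergence at 0: 3/4.
At -3/4: a pole of order 1; residue 23/9.
At 11: an algebraic (square-root) branch point.


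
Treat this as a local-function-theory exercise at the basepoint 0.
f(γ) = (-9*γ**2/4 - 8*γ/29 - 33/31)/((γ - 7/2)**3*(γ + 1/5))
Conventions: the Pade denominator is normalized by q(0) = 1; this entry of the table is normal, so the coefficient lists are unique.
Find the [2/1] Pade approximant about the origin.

Taylor coefficients needed (expand at 0): a_0 = 1320/10633, a_1 = -1040680/2158499, a_2 = 1438750/521017, a_3 = -1431814750/105766451.
Write the denominator as Q(γ) = 1 + q1*γ. Requiring Q*f - P = O(γ^4) with deg P <= 2 kills the coefficients of γ^3..γ^3 in Q*f:
  γ^3: a_3 + q1*a_2 = 0, i.e. -1431814750/105766451 + (1438750/521017)*q1 = 0.
Solving this linear system: q1 = 5727259/1168265.
The numerator is Q*f truncated at degree 2: P0 = a_0 = 1320/10633; P1 = a_1 + q1*a_0 = 314173696/2484432349; P2 = a_2 + q1*a_1 = 200648272026/504339766847.

The Pade approximant has numerator coefficients [1320/10633, 314173696/2484432349, 200648272026/504339766847]; denominator coefficients [1, 5727259/1168265].


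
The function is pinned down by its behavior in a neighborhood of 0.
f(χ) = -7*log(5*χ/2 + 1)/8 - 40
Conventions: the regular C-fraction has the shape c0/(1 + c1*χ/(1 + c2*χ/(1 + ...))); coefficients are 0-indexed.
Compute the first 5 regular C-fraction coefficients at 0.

The regular C-fraction coefficients are [-40, -7/128, 167/128, 200/501, 1705/2004].

Taylor coefficients (expand at 0): a_0 = -40, a_1 = -35/16, a_2 = 175/64, a_3 = -875/192, a_4 = 4375/512.
c0 = a_0 = -40. Peel one level at a time: if S = 1 + c*χ/S' with S'(0) = 1, then c is the χ-coefficient of S and S' = c*χ/(S - 1).
S_1 = c0/f = 1 + (-7/128)*χ + (1169/16384)*χ^2 + ...; c1 = -7/128.
S_2 = c1*χ/(S_1 - 1) = 1 + (167/128)*χ + (-25/48)*χ^2 + ...; c2 = 167/128.
S_3 = c2*χ/(S_2 - 1) = 1 + (200/501)*χ + (-85250/251001)*χ^2 + ...; c3 = 200/501.
S_4 = c3*χ/(S_3 - 1) = 1 + (1705/2004)*χ + ...; c4 = 1705/2004.


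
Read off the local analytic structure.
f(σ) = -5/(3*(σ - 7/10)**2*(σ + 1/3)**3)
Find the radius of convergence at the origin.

Denominator factor (σ + 1/3)^3: pole of order 3 at -1/3, modulus 1/3.
Denominator factor (σ - 7/10)^2: pole of order 2 at 7/10, modulus 7/10.
The radius of convergence is the smallest modulus among the singular points: 1/3.

The radius of convergence is 1/3.


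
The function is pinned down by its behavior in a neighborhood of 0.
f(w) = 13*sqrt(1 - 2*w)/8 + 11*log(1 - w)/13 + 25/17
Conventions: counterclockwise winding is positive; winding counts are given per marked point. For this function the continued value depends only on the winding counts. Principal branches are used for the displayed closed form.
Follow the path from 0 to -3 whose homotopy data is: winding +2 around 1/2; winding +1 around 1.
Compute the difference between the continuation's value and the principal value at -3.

Continued minus principal equals (22/13)*pi*i.

The rational part is single-valued and drops out of the difference; each branch term changes only by its own monodromy.
(11/13)*log(1 - w/(1)): each positive loop around 1 adds 2*pi*i to the log, so winding +1 contributes (11/13)*(1)*2*pi*i = (22/13)*pi*i.
(13/8)*sqrt(1 - w/(1/2)): winding +2 is even, the square root returns to the same sheet, contribution 0.
Summing the contributions at w = -3 gives (22/13)*pi*i.


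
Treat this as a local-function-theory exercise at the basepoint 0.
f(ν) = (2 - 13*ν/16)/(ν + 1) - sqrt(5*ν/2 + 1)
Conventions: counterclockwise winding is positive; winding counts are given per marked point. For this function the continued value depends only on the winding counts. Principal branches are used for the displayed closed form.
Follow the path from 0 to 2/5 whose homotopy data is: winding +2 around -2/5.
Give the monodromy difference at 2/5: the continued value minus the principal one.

Continued minus principal equals 0.

The rational part is single-valued and drops out of the difference; each branch term changes only by its own monodromy.
(-1)*sqrt(1 - ν/(-2/5)): winding +2 is even, the square root returns to the same sheet, contribution 0.
Summing the contributions at ν = 2/5 gives 0.


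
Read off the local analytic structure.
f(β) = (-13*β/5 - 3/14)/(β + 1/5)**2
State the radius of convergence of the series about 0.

The radius of convergence is 1/5.

Denominator factor (β + 1/5)^2: pole of order 2 at -1/5, modulus 1/5.
The radius of convergence is the smallest modulus among the singular points: 1/5.


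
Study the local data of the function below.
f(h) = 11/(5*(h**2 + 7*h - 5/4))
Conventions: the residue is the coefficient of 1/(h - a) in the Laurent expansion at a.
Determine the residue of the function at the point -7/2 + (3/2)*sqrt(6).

The factor h**2 + 7*h - 5/4 splits as (h - a)(h - a') with a = -7/2 + (3/2)*sqrt(6), a' = -7/2 - (3/2)*sqrt(6). At the order-1 pole a set g(h) = (h - a)*f(h) = [11/5] / (h - a').
Simple pole: residue = g(a) at a = -7/2 + (3/2)*sqrt(6), which is (11/90)*sqrt(6).

The residue is (11/90)*sqrt(6).


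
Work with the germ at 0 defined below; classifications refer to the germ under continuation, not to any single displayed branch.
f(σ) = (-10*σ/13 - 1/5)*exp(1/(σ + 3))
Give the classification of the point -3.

The point is an essential singularity.

The exponent 1/(σ - (-3)) has a pole at -3, so exp(1/(σ - (-3))) takes every nonzero value near it: an essential singularity (not a pole of any order).


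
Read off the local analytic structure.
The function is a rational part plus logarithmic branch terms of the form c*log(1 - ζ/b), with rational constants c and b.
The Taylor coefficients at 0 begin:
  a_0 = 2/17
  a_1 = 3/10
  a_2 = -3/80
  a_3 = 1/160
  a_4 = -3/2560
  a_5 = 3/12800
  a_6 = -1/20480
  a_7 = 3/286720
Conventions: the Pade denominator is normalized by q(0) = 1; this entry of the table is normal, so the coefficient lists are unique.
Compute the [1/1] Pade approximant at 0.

The Pade approximant has numerator coefficients [2/17, 107/340]; denominator coefficients [1, 1/8].

Taylor coefficients needed (read off): a_0 = 2/17, a_1 = 3/10, a_2 = -3/80.
Write the denominator as Q(ζ) = 1 + q1*ζ. Requiring Q*f - P = O(ζ^3) with deg P <= 1 kills the coefficients of ζ^2..ζ^2 in Q*f:
  ζ^2: a_2 + q1*a_1 = 0, i.e. -3/80 + (3/10)*q1 = 0.
Solving this linear system: q1 = 1/8.
The numerator is Q*f truncated at degree 1: P0 = a_0 = 2/17; P1 = a_1 + q1*a_0 = 107/340.


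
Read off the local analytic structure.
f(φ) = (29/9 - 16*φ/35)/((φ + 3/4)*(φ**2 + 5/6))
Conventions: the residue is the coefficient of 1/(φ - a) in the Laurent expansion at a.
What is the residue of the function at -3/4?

At the order-1 pole -3/4 set g(φ) = (φ - (-3/4))*f(φ) = (29/9 - 16*φ/35)/(φ**2 + 5/6).
Simple pole: residue = g(a) at a = -3/4, which is 17968/7035.

The residue is 17968/7035.


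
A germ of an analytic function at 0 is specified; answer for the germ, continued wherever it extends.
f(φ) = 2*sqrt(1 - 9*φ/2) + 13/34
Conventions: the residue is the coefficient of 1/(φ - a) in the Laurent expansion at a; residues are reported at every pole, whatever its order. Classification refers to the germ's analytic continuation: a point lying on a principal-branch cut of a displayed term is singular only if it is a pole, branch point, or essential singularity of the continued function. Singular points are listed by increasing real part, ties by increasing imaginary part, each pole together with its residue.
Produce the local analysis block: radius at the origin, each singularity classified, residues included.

Branch term (2)*sqrt(1 - φ/(2/9)): its argument vanishes at φ = 2/9, a square-root branch point, modulus 2/9.
The radius of convergence is the smallest modulus among the singular points: 2/9.

Radius of convergence at 0: 2/9.
At 2/9: an algebraic (square-root) branch point.


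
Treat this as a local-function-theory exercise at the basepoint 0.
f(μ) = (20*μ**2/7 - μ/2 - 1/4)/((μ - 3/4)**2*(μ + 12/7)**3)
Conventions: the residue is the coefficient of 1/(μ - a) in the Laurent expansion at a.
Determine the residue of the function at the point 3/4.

At the order-2 pole 3/4 set g(μ) = (μ - (3/4))^2*f(μ) = (20*μ**2/7 - μ/2 - 1/4)/(μ + 12/7)**3.
Order-2 pole: residue = g'(a); g'(3/4) = 435904/2518569, so the residue is 435904/2518569.

The residue is 435904/2518569.


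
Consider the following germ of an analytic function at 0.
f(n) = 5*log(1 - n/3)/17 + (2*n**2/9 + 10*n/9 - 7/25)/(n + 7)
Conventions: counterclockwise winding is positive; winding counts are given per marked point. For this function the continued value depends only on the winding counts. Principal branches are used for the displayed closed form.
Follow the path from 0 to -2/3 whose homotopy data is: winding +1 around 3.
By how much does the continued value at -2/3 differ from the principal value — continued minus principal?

Continued minus principal equals (10/17)*pi*i.

The rational part is single-valued and drops out of the difference; each branch term changes only by its own monodromy.
(5/17)*log(1 - n/(3)): each positive loop around 3 adds 2*pi*i to the log, so winding +1 contributes (5/17)*(1)*2*pi*i = (10/17)*pi*i.
Summing the contributions at n = -2/3 gives (10/17)*pi*i.


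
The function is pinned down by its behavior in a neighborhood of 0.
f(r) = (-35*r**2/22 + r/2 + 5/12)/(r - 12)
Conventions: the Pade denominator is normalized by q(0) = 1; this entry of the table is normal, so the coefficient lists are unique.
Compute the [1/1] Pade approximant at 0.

The Pade approximant has numerator coefficients [-5/144, -421/2904]; denominator coefficients [1, 4199/1452].

Taylor coefficients needed (expand at 0): a_0 = -5/144, a_1 = -77/1728, a_2 = 29393/228096.
Write the denominator as Q(r) = 1 + q1*r. Requiring Q*f - P = O(r^3) with deg P <= 1 kills the coefficients of r^2..r^2 in Q*f:
  r^2: a_2 + q1*a_1 = 0, i.e. 29393/228096 + (-77/1728)*q1 = 0.
Solving this linear system: q1 = 4199/1452.
The numerator is Q*f truncated at degree 1: P0 = a_0 = -5/144; P1 = a_1 + q1*a_0 = -421/2904.


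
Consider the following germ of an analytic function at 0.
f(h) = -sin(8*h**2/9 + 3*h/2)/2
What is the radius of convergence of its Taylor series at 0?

The radius of convergence is infinite.

The factor sin(8*h**2/9 + 3*h/2) is entire and contributes no finite singular point.
The polynomial part has no poles.
No finite singular points: the Taylor series at 0 converges everywhere.


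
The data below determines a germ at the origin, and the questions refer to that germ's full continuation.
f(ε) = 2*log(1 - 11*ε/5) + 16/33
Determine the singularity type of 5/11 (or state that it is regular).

The term (2)*log(1 - ε/(5/11)) has argument 1 - 5/11/(5/11) = 0 at 5/11: a logarithmic (infinitely-sheeted) branch point; the remaining terms are analytic or single-valued there.

The point is a logarithmic branch point.


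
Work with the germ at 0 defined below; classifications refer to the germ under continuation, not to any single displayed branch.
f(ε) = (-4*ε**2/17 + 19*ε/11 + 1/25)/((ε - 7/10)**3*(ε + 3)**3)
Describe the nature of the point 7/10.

The point is a pole of order 3.

The denominator factor ε - 7/10 vanishes at 7/10 and appears to the power 3; the numerator there equals 10601/9350, nonzero, and no other factor vanishes.
Hence a pole whose order is the multiplicity, 3.


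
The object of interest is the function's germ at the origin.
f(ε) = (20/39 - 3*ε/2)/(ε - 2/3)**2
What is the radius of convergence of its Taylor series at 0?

The radius of convergence is 2/3.

Denominator factor (ε - 2/3)^2: pole of order 2 at 2/3, modulus 2/3.
The radius of convergence is the smallest modulus among the singular points: 2/3.


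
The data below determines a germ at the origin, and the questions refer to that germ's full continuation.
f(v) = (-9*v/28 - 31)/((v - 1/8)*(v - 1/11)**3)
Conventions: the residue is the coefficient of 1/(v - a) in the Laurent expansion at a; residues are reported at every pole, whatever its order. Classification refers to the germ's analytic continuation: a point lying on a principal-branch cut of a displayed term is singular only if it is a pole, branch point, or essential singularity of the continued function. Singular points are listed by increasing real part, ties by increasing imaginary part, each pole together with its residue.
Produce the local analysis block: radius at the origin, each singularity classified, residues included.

Radius of convergence at 0: 1/11.
At 1/11: a pole of order 3; residue 148071088/189.
At 1/8: a pole of order 1; residue -148071088/189.

Denominator factor (v - 1/8): pole of order 1 at 1/8, modulus 1/8.
Denominator factor (v - 1/11)^3: pole of order 3 at 1/11, modulus 1/11.
The radius of convergence is the smallest modulus among the singular points: 1/11.
At the order-3 pole 1/11 set g(v) = (v - (1/11))^3*f(v) = (-9*v/28 - 31)/(v - 1/8).
Order-3 pole: residue = g''(a)/2; g''(1/11) = 296142176/189, so the residue is 148071088/189.
At the order-1 pole 1/8 set g(v) = (v - (1/8))*f(v) = (-9*v/28 - 31)/(v - 1/11)**3.
Simple pole: residue = g(a) at a = 1/8, which is -148071088/189.
List the singular points by increasing real part (a conjugate pair: the negative imaginary part first).


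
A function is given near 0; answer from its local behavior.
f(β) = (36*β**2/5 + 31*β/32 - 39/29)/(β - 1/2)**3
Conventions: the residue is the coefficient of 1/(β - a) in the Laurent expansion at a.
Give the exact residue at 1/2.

The residue is 36/5.

At the order-3 pole 1/2 set g(β) = (β - (1/2))^3*f(β) = 36*β**2/5 + 31*β/32 - 39/29.
Order-3 pole: residue = g''(a)/2; g''(1/2) = 72/5, so the residue is 36/5.


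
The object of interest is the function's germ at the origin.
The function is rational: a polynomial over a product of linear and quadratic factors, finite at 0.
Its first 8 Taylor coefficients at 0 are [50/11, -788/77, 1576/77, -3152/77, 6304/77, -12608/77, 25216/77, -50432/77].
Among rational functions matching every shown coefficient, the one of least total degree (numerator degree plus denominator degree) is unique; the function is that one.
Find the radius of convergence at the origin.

The radius of convergence is 1/2.

No rational of total degree below 2 reproduces all 8 coefficients; solving the [1/1] Pade equations on them gives f(ε) = (25/11 - 4*ε/7)/(ε + 1/2), whose expansion matches every shown term.
Denominator factor (ε + 1/2): pole of order 1 at -1/2, modulus 1/2.
The radius of convergence is the smallest modulus among the singular points: 1/2.


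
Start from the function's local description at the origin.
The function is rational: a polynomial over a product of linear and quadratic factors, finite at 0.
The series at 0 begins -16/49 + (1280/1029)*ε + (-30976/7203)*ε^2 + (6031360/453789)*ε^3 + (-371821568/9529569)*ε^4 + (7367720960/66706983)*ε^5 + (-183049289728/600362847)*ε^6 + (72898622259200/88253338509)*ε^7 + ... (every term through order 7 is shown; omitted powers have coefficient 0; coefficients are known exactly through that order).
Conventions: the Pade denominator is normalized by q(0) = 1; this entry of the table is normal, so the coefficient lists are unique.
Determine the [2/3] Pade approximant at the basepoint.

Taylor coefficients needed (read off): a_0 = -16/49, a_1 = 1280/1029, a_2 = -30976/7203, a_3 = 6031360/453789, a_4 = -371821568/9529569, a_5 = 7367720960/66706983.
Write the denominator as Q(ε) = 1 + q1*ε + q2*ε^2 + q3*ε^3. Requiring Q*f - P = O(ε^6) with deg P <= 2 kills the coefficients of ε^3..ε^5 in Q*f:
  ε^3: a_3 + q1*a_2 + q2*a_1 + q3*a_0 = 0, i.e. 6031360/453789 + (-30976/7203)*q1 + (1280/1029)*q2 + (-16/49)*q3 = 0.
  ε^4: a_4 + q1*a_3 + q2*a_2 + q3*a_1 = 0, i.e. -371821568/9529569 + (6031360/453789)*q1 + (-30976/7203)*q2 + (1280/1029)*q3 = 0.
  ε^5: a_5 + q1*a_4 + q2*a_3 + q3*a_2 = 0, i.e. 7367720960/66706983 + (-371821568/9529569)*q1 + (6031360/453789)*q2 + (-30976/7203)*q3 = 0.
Solving this linear system: q1 = 10520/2541, q2 = 144124/53361, q3 = -188480/53361.
The numerator is Q*f truncated at degree 2: P0 = a_0 = -16/49; P1 = a_1 + q1*a_0 = -640/5929; P2 = a_2 + q1*a_1 + q2*a_0 = -192/5929.

The Pade approximant has numerator coefficients [-16/49, -640/5929, -192/5929]; denominator coefficients [1, 10520/2541, 144124/53361, -188480/53361].


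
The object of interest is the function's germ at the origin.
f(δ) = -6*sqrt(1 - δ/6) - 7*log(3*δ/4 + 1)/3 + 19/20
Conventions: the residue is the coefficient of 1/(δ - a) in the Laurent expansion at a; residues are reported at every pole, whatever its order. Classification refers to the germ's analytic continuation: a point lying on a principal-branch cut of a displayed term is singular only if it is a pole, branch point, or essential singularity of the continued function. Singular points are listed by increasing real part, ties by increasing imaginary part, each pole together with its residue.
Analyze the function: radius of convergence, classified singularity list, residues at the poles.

Radius of convergence at 0: 4/3.
At -4/3: a logarithmic branch point.
At 6: an algebraic (square-root) branch point.

Branch term (-6)*sqrt(1 - δ/(6)): its argument vanishes at δ = 6, a square-root branch point, modulus 6.
Branch term (-7/3)*log(1 - δ/(-4/3)): its argument vanishes at δ = -4/3, a logarithmic branch point, modulus 4/3.
The radius of convergence is the smallest modulus among the singular points: 4/3.
List the singular points by increasing real part (a conjugate pair: the negative imaginary part first).


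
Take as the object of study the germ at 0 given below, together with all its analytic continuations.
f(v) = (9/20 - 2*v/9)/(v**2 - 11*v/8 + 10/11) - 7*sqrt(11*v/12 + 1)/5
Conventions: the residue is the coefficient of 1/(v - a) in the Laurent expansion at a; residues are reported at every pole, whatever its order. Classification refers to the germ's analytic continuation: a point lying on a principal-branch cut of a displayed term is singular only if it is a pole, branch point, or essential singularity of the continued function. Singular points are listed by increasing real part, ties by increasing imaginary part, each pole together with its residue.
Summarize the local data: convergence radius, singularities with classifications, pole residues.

Denominator factor (v**2 - 11*v/8 + 10/11): discriminant -1229/704, complex-conjugate roots (11/16) + ((1/176)*sqrt(13519))*i and (11/16) - ((1/176)*sqrt(13519))*i; poles of order 1, moduli (1/11)*sqrt(110) and (1/11)*sqrt(110).
Branch term (-7/5)*sqrt(1 - v/(-12/11)): its argument vanishes at v = -12/11, a square-root branch point, modulus 12/11.
The radius of convergence is the smallest modulus among the singular points: (1/11)*sqrt(110).
The branch term is analytic at (11/16) - ((1/176)*sqrt(13519))*i and contributes nothing to the residue; only the rational part matters.
The factor v**2 - 11*v/8 + 10/11 splits as (v - a)(v - a') with a = (11/16) - ((1/176)*sqrt(13519))*i, a' = (11/16) + ((1/176)*sqrt(13519))*i. At the order-1 pole a set g(v) = (v - a)*(rational part) = [9/20 - 2*v/9] / (v - a').
Simple pole: residue = g(a) at a = (11/16) - ((1/176)*sqrt(13519))*i, which is (-1/9) + ((107/55305)*sqrt(13519))*i.
The branch term is analytic at (11/16) + ((1/176)*sqrt(13519))*i and contributes nothing to the residue; only the rational part matters.
The factor v**2 - 11*v/8 + 10/11 splits as (v - a)(v - a') with a = (11/16) + ((1/176)*sqrt(13519))*i, a' = (11/16) - ((1/176)*sqrt(13519))*i. At the order-1 pole a set g(v) = (v - a)*(rational part) = [9/20 - 2*v/9] / (v - a').
Simple pole: residue = g(a) at a = (11/16) + ((1/176)*sqrt(13519))*i, which is (-1/9) - ((107/55305)*sqrt(13519))*i.
List the singular points by increasing real part (a conjugate pair: the negative imaginary part first).

Radius of convergence at 0: (1/11)*sqrt(110).
At -12/11: an algebraic (square-root) branch point.
At (11/16) - ((1/176)*sqrt(13519))*i: a pole of order 1; residue (-1/9) + ((107/55305)*sqrt(13519))*i.
At (11/16) + ((1/176)*sqrt(13519))*i: a pole of order 1; residue (-1/9) - ((107/55305)*sqrt(13519))*i.


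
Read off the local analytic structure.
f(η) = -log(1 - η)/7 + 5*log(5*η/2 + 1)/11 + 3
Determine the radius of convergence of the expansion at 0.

The radius of convergence is 2/5.

Branch term (5/11)*log(1 - η/(-2/5)): its argument vanishes at η = -2/5, a logarithmic branch point, modulus 2/5.
Branch term (-1/7)*log(1 - η/(1)): its argument vanishes at η = 1, a logarithmic branch point, modulus 1.
The radius of convergence is the smallest modulus among the singular points: 2/5.


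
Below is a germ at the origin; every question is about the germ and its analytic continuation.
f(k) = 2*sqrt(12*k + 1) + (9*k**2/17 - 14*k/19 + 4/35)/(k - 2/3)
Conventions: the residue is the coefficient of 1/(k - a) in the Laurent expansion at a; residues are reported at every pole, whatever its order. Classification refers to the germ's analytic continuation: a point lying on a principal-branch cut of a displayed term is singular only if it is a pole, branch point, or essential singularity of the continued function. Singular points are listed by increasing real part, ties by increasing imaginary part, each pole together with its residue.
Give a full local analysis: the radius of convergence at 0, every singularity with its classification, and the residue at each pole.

Denominator factor (k - 2/3): pole of order 1 at 2/3, modulus 2/3.
Branch term (2)*sqrt(1 - k/(-1/12)): its argument vanishes at k = -1/12, a square-root branch point, modulus 1/12.
The radius of convergence is the smallest modulus among the singular points: 1/12.
The branch term is analytic at 2/3 and contributes nothing to the residue; only the rational part matters.
At the order-1 pole 2/3 set g(k) = (k - (2/3))*(rational part) = 9*k**2/17 - 14*k/19 + 4/35.
Simple pole: residue = g(a) at a = 2/3, which is -4804/33915.
List the singular points by increasing real part (a conjugate pair: the negative imaginary part first).

Radius of convergence at 0: 1/12.
At -1/12: an algebraic (square-root) branch point.
At 2/3: a pole of order 1; residue -4804/33915.


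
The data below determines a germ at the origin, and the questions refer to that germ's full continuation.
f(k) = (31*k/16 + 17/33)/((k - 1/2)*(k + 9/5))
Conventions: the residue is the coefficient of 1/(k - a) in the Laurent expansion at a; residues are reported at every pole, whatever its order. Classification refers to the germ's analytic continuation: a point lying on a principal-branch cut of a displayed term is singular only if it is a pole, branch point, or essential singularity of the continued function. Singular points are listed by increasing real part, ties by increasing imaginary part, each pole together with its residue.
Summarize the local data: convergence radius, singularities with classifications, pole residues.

Denominator factor (k + 9/5): pole of order 1 at -9/5, modulus 9/5.
Denominator factor (k - 1/2): pole of order 1 at 1/2, modulus 1/2.
The radius of convergence is the smallest modulus among the singular points: 1/2.
At the order-1 pole -9/5 set g(k) = (k - (-9/5))*f(k) = (31*k/16 + 17/33)/(k - 1/2).
Simple pole: residue = g(a) at a = -9/5, which is 7847/6072.
At the order-1 pole 1/2 set g(k) = (k - (1/2))*f(k) = (31*k/16 + 17/33)/(k + 9/5).
Simple pole: residue = g(a) at a = 1/2, which is 7835/12144.
List the singular points by increasing real part (a conjugate pair: the negative imaginary part first).

Radius of convergence at 0: 1/2.
At -9/5: a pole of order 1; residue 7847/6072.
At 1/2: a pole of order 1; residue 7835/12144.


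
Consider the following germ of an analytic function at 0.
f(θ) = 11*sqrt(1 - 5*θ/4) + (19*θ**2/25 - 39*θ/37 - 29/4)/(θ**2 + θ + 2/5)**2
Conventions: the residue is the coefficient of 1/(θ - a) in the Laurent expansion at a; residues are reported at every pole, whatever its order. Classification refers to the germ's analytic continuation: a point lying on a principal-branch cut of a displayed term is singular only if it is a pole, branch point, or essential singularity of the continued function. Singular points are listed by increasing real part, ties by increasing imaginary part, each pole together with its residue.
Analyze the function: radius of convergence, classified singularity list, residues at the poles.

Radius of convergence at 0: (1/5)*sqrt(10).
At (-1/2) - ((1/10)*sqrt(15))*i: a pole of order 2; residue -((118751/16650)*sqrt(15))*i.
At (-1/2) + ((1/10)*sqrt(15))*i: a pole of order 2; residue ((118751/16650)*sqrt(15))*i.
At 4/5: an algebraic (square-root) branch point.


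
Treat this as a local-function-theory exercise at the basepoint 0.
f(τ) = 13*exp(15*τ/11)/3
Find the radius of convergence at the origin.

The factor exp(15*τ/11) is entire and contributes no finite singular point.
The polynomial part has no poles.
No finite singular points: the Taylor series at 0 converges everywhere.

The radius of convergence is infinite.


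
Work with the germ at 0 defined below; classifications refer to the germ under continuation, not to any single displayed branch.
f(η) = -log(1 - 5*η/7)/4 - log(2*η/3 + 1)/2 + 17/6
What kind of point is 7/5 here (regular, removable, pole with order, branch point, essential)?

The point is a logarithmic branch point.

The term (-1/4)*log(1 - η/(7/5)) has argument 1 - 7/5/(7/5) = 0 at 7/5: a logarithmic (infinitely-sheeted) branch point; the remaining terms are analytic or single-valued there.


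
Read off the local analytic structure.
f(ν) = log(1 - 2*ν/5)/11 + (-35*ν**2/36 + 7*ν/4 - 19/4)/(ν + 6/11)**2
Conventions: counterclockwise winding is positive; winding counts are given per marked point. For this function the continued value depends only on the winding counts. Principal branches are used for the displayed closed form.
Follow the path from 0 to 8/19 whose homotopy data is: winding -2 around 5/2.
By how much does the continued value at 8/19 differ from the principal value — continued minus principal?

Continued minus principal equals -(4/11)*pi*i.

The rational part is single-valued and drops out of the difference; each branch term changes only by its own monodromy.
(1/11)*log(1 - ν/(5/2)): each positive loop around 5/2 adds 2*pi*i to the log, so winding -2 contributes (1/11)*(-2)*2*pi*i = -(4/11)*pi*i.
Summing the contributions at ν = 8/19 gives -(4/11)*pi*i.


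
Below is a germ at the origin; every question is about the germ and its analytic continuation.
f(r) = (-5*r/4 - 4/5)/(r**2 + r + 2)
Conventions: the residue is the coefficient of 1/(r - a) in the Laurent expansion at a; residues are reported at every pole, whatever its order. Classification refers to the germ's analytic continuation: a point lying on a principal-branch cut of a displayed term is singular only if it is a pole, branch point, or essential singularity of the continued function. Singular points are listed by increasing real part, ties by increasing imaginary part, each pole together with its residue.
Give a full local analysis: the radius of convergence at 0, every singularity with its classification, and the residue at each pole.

Denominator factor (r**2 + r + 2): discriminant -7, complex-conjugate roots (-1/2) + ((1/2)*sqrt(7))*i and (-1/2) - ((1/2)*sqrt(7))*i; poles of order 1, moduli sqrt(2) and sqrt(2).
The radius of convergence is the smallest modulus among the singular points: sqrt(2).
The factor r**2 + r + 2 splits as (r - a)(r - a') with a = (-1/2) - ((1/2)*sqrt(7))*i, a' = (-1/2) + ((1/2)*sqrt(7))*i. At the order-1 pole a set g(r) = (r - a)*f(r) = [-5*r/4 - 4/5] / (r - a').
Simple pole: residue = g(a) at a = (-1/2) - ((1/2)*sqrt(7))*i, which is (-5/8) - ((1/40)*sqrt(7))*i.
The factor r**2 + r + 2 splits as (r - a)(r - a') with a = (-1/2) + ((1/2)*sqrt(7))*i, a' = (-1/2) - ((1/2)*sqrt(7))*i. At the order-1 pole a set g(r) = (r - a)*f(r) = [-5*r/4 - 4/5] / (r - a').
Simple pole: residue = g(a) at a = (-1/2) + ((1/2)*sqrt(7))*i, which is (-5/8) + ((1/40)*sqrt(7))*i.
List the singular points by increasing real part (a conjugate pair: the negative imaginary part first).

Radius of convergence at 0: sqrt(2).
At (-1/2) - ((1/2)*sqrt(7))*i: a pole of order 1; residue (-5/8) - ((1/40)*sqrt(7))*i.
At (-1/2) + ((1/2)*sqrt(7))*i: a pole of order 1; residue (-5/8) + ((1/40)*sqrt(7))*i.


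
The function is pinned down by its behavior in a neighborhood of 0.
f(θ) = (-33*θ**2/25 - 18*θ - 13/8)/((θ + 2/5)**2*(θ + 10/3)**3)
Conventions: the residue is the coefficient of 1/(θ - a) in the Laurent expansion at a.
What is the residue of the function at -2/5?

At the order-2 pole -2/5 set g(θ) = (θ - (-2/5))^2*f(θ) = (-33*θ**2/25 - 18*θ - 13/8)/(θ + 10/3)**3.
Order-2 pole: residue = g'(a); g'(-2/5) = -26646489/29984768, so the residue is -26646489/29984768.

The residue is -26646489/29984768.


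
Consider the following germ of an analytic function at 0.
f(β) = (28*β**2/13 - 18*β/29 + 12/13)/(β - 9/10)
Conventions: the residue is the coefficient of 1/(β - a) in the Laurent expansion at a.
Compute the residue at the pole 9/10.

At the order-1 pole 9/10 set g(β) = (β - (9/10))*f(β) = 28*β**2/13 - 18*β/29 + 12/13.
Simple pole: residue = g(a) at a = 9/10, which is 19878/9425.

The residue is 19878/9425.
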